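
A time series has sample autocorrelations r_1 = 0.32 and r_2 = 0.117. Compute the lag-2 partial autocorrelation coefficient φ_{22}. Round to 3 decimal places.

0.016

φ_{22} = (r_2 − r_1²) / (1 − r_1²)
r_1² = (0.32)² = 0.1024
Numerator = 0.117 − 0.1024 = 0.0146; denominator = 1 − 0.1024 = 0.8976
φ_{22} = 0.0146 / 0.8976 = 0.016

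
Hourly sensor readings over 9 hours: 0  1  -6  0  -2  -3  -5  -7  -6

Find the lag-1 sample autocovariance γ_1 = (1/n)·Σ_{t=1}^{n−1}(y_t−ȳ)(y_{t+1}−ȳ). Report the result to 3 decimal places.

Mean ȳ = (0 + 1 − 6 + 0 − 2 − 3 − 5 − 7 − 6)/9 = -3.1111
Σ_{t=1}^{8}(y_t−ȳ)(y_{t+1}−ȳ) = 13.8765
γ_1 = 13.8765 / 9 = 1.542

1.542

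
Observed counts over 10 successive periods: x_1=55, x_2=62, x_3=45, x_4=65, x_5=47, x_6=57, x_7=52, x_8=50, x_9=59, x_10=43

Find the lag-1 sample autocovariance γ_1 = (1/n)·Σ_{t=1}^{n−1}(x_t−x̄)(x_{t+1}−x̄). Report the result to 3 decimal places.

-33.175

Mean x̄ = (55 + 62 + 45 + 65 + 47 + 57 + 52 + 50 + 59 + 43)/10 = 53.5000
Σ_{t=1}^{9}(x_t−x̄)(x_{t+1}−x̄) = -331.7500
γ_1 = -331.7500 / 10 = -33.175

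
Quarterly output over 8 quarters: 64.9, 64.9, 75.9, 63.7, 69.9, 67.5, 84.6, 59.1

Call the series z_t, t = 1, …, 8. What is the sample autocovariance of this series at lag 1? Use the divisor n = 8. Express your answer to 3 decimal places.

-28.713

Mean z̄ = (64.9 + 64.9 + 75.9 + 63.7 + 69.9 + 67.5 + 84.6 + 59.1)/8 = 68.8125
Deviations: -3.9125, -3.9125, 7.0875, -5.1125, 1.0875, -1.3125, 15.7875, -9.7125
Σ_{t=1}^{7}(z_t−z̄)(z_{t+1}−z̄) = -229.7014
γ_1 = -229.7014 / 8 = -28.713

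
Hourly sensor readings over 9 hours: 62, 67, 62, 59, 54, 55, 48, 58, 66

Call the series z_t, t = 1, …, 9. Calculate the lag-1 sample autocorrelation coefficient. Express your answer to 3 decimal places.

Mean z̄ = (62 + 67 + 62 + 59 + 54 + 55 + 48 + 58 + 66)/9 = 59.0000
Numerator Σ_{t=1}^{8}(z_t−z̄)(z_{t+1}−z̄) = 116.0000
Denominator Σ(z_t−z̄)² = 294.0000
r_1 = 116.0000 / 294.0000 = 0.395

0.395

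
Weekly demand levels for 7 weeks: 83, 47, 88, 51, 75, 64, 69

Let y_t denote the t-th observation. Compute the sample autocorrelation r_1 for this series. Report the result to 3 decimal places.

Mean ȳ = (83 + 47 + 88 + 51 + 75 + 64 + 69)/7 = 68.1429
Σ(y_t−ȳ)(y_{t+1}−ȳ) = (-314.1224) + (-419.8367) + (-340.4082) + (-117.5510) + (-28.4082) + (-3.5510) = -1223.8776
Denominator Σ(y_t−ȳ)² = 1420.8571
r_1 = -1223.8776 / 1420.8571 = -0.861

-0.861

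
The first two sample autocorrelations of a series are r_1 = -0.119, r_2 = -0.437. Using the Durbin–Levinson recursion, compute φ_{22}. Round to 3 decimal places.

φ_{22} = (r_2 − r_1²) / (1 − r_1²)
r_1² = (-0.119)² = 0.014161
Numerator = -0.437 − 0.0142 = -0.4512; denominator = 1 − 0.0142 = 0.9858
φ_{22} = -0.4512 / 0.9858 = -0.458

-0.458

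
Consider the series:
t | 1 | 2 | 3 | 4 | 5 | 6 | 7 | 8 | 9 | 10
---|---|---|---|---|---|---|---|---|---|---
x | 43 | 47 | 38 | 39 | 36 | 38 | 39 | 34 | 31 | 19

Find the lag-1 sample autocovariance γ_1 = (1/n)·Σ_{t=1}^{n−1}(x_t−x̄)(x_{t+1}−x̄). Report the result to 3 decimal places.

Mean x̄ = (43 + 47 + 38 + 39 + 36 + 38 + 39 + 34 + 31 + 19)/10 = 36.4000
Σ_{t=1}^{9}(x_t−x̄)(x_{t+1}−x̄) = 194.2400
γ_1 = 194.2400 / 10 = 19.424

19.424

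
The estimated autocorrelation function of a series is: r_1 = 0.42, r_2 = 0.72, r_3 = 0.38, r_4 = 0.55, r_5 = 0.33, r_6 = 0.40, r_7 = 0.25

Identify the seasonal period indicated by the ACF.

2

The largest autocorrelation is r_2 = 0.72, with a weaker echo at lag 4 (0.55); the remaining lags stay at or below 0.42.
The dominant spike at lag 2 indicates a seasonal period of 2.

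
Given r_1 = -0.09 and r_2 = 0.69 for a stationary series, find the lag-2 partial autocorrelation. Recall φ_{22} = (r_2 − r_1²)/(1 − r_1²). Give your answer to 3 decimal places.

0.687

φ_{22} = (r_2 − r_1²) / (1 − r_1²)
r_1² = (-0.09)² = 0.0081
Numerator = 0.69 − 0.0081 = 0.6819; denominator = 1 − 0.0081 = 0.9919
φ_{22} = 0.6819 / 0.9919 = 0.687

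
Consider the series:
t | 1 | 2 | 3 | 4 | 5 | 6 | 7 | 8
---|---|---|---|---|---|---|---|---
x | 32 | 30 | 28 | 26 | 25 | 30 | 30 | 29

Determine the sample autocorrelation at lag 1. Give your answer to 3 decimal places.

0.338

Mean x̄ = (32 + 30 + 28 + 26 + 25 + 30 + 30 + 29)/8 = 28.7500
Numerator Σ_{t=1}^{7}(x_t−x̄)(x_{t+1}−x̄) = 12.6875
Denominator Σ(x_t−x̄)² = 37.5000
r_1 = 12.6875 / 37.5000 = 0.338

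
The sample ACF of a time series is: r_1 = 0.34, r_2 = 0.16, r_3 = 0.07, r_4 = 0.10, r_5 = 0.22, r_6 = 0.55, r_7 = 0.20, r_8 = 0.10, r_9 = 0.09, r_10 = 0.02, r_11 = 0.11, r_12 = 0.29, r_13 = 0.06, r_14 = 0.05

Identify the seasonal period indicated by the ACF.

The largest autocorrelation is r_6 = 0.55; the remaining lags stay at or below 0.34. The elevated value at lag 1 (0.34), dropping to 0.16 at lag 2, reflects decaying short-term dependence rather than seasonality.
The dominant spike at lag 6 indicates a seasonal period of 6.

6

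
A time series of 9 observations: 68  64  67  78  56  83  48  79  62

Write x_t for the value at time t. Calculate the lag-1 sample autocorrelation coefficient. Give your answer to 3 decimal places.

Mean x̄ = (68 + 64 + 67 + 78 + 56 + 83 + 48 + 79 + 62)/9 = 67.2222
Numerator Σ_{t=1}^{8}(x_t−x̄)(x_{t+1}−x̄) = -893.3827
Denominator Σ(x_t−x̄)² = 1037.5556
r_1 = -893.3827 / 1037.5556 = -0.861

-0.861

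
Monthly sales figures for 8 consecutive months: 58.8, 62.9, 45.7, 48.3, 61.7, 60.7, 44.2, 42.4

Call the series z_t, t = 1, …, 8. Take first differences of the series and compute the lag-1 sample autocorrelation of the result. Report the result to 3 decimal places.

First differences Δz: 4.1, -17.2, 2.6, 13.4, -1.0, -16.5, -1.8
Mean of differences = -2.3429
Numerator Σ(Δz_t−Δz̄)(Δz_{t+1}−Δz̄) = -96.9004
Denominator Σ(Δz_t−Δz̄)² = 737.0371
r_1(Δz) = -96.9004 / 737.0371 = -0.131

-0.131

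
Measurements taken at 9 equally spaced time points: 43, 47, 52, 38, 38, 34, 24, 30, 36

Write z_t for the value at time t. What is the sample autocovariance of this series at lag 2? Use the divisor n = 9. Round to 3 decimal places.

Mean z̄ = (43 + 47 + 52 + 38 + 38 + 34 + 24 + 30 + 36)/9 = 38.0000
Σ_{t=1}^{7}(z_t−z̄)(z_{t+2}−z̄) = 130.0000
γ_2 = 130.0000 / 9 = 14.444

14.444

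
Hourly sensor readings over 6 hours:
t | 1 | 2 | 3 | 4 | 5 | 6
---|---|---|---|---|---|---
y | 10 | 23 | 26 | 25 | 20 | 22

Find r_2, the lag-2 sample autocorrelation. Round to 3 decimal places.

Mean ȳ = (10 + 23 + 26 + 25 + 20 + 22)/6 = 21.0000
Deviations from mean: -11.0000, 2.0000, 5.0000, 4.0000, -1.0000, 1.0000
Σ(y_t−ȳ)(y_{t+2}−ȳ) = (-55.0000) + (8.0000) + (-5.0000) + (4.0000) = -48.0000
Denominator Σ(y_t−ȳ)² = 168.0000
r_2 = -48.0000 / 168.0000 = -0.286

-0.286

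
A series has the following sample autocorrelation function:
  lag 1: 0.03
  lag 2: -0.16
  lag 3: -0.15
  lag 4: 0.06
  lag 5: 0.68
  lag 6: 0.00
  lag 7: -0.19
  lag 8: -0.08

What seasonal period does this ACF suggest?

5

The largest autocorrelation is r_5 = 0.68; the remaining lags stay at or below 0.06.
The dominant spike at lag 5 indicates a seasonal period of 5.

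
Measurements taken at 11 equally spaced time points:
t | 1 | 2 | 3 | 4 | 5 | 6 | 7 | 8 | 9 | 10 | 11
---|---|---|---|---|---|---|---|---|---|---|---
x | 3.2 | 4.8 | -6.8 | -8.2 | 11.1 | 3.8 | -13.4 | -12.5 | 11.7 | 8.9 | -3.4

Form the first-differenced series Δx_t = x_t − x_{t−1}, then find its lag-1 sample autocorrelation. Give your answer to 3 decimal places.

First differences Δx: 1.6, -11.6, -1.4, 19.3, -7.3, -17.2, 0.9, 24.2, -2.8, -12.3
Mean of differences = -0.6600
Numerator Σ(Δx_t−Δx̄)(Δx_{t+1}−Δx̄) = -69.4196
Denominator Σ(Δx_t−Δx̄)² = 1601.9240
r_1(Δx) = -69.4196 / 1601.9240 = -0.043

-0.043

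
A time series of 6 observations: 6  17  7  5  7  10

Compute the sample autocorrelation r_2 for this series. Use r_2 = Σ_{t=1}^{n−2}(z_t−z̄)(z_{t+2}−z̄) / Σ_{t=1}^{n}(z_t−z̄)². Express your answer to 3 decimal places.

-0.290

Mean z̄ = (6 + 17 + 7 + 5 + 7 + 10)/6 = 8.6667
Deviations from mean: -2.6667, 8.3333, -1.6667, -3.6667, -1.6667, 1.3333
Σ(z_t−z̄)(z_{t+2}−z̄) = (4.4444) + (-30.5556) + (2.7778) + (-4.8889) = -28.2222
Denominator Σ(z_t−z̄)² = 97.3333
r_2 = -28.2222 / 97.3333 = -0.290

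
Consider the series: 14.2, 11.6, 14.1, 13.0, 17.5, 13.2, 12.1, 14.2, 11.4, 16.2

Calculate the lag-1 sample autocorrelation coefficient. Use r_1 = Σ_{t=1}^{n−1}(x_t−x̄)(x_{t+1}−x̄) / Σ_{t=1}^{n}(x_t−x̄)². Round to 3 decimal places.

Mean x̄ = (14.2 + 11.6 + 14.1 + 13.0 + 17.5 + 13.2 + 12.1 + 14.2 + 11.4 + 16.2)/10 = 13.7500
Numerator Σ_{t=1}^{9}(x_t−x̄)(x_{t+1}−x̄) = -13.5075
Denominator Σ(x_t−x̄)² = 34.3250
r_1 = -13.5075 / 34.3250 = -0.394

-0.394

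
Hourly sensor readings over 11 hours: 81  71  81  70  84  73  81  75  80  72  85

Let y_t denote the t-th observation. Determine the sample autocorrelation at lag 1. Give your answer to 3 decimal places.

Mean ȳ = (81 + 71 + 81 + 70 + 84 + 73 + 81 + 75 + 80 + 72 + 85)/11 = 77.5455
Numerator Σ_{t=1}^{10}(y_t−ȳ)(y_{t+1}−ȳ) = -235.0248
Denominator Σ(y_t−ȳ)² = 296.7273
r_1 = -235.0248 / 296.7273 = -0.792

-0.792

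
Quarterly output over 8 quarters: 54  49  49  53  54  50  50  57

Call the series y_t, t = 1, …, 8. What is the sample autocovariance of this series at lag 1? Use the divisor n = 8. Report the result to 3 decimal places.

Mean ȳ = (54 + 49 + 49 + 53 + 54 + 50 + 50 + 57)/8 = 52.0000
Σ_{t=1}^{7}(y_t−ȳ)(y_{t+1}−ȳ) = -8.0000
γ_1 = -8.0000 / 8 = -1.000

-1.000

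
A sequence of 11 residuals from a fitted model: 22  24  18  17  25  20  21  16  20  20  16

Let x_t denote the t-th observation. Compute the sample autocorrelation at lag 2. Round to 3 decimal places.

-0.234

Mean x̄ = (22 + 24 + 18 + 17 + 25 + 20 + 21 + 16 + 20 + 20 + 16)/11 = 19.9091
Numerator Σ_{t=1}^{9}(x_t−x̄)(x_{t+2}−x̄) = -21.2893
Denominator Σ(x_t−x̄)² = 90.9091
r_2 = -21.2893 / 90.9091 = -0.234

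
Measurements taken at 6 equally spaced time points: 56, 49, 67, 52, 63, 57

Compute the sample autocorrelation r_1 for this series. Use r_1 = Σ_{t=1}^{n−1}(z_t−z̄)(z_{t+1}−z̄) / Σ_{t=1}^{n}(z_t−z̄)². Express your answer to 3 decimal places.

-0.679

Mean z̄ = (56 + 49 + 67 + 52 + 63 + 57)/6 = 57.3333
Deviations from mean: -1.3333, -8.3333, 9.6667, -5.3333, 5.6667, -0.3333
Numerator Σ_{t=1}^{5}(z_t−z̄)(z_{t+1}−z̄) = -153.1111
Denominator Σ(z_t−z̄)² = 225.3333
r_1 = -153.1111 / 225.3333 = -0.679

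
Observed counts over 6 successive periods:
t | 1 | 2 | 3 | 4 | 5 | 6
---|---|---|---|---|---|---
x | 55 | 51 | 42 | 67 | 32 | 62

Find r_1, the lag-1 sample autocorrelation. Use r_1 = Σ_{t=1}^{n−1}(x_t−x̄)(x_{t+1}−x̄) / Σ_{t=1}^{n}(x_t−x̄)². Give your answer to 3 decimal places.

-0.781

Mean x̄ = (55 + 51 + 42 + 67 + 32 + 62)/6 = 51.5000
Deviations from mean: 3.5000, -0.5000, -9.5000, 15.5000, -19.5000, 10.5000
Σ(x_t−x̄)(x_{t+1}−x̄) = (-1.7500) + (4.7500) + (-147.2500) + (-302.2500) + (-204.7500) = -651.2500
Denominator Σ(x_t−x̄)² = 833.5000
r_1 = -651.2500 / 833.5000 = -0.781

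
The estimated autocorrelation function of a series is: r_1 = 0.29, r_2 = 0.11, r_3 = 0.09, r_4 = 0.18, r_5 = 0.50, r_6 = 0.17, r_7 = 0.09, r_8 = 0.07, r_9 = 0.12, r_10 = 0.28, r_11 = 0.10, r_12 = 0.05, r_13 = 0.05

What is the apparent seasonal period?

The largest autocorrelation is r_5 = 0.50; the remaining lags stay at or below 0.29. The elevated value at lag 1 (0.29), dropping to 0.11 at lag 2, reflects decaying short-term dependence rather than seasonality.
The dominant spike at lag 5 indicates a seasonal period of 5.

5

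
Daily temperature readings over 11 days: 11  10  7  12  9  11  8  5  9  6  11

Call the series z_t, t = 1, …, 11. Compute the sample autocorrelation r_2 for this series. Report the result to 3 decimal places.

Mean z̄ = (11 + 10 + 7 + 12 + 9 + 11 + 8 + 5 + 9 + 6 + 11)/11 = 9.0000
Numerator Σ_{t=1}^{9}(z_t−z̄)(z_{t+2}−z̄) = 9.0000
Denominator Σ(z_t−z̄)² = 52.0000
r_2 = 9.0000 / 52.0000 = 0.173

0.173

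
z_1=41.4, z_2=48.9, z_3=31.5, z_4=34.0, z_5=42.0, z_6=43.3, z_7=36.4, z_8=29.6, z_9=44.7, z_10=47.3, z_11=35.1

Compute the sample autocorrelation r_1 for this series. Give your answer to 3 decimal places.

Mean z̄ = (41.4 + 48.9 + 31.5 + 34.0 + 42.0 + 43.3 + 36.4 + 29.6 + 44.7 + 47.3 + 35.1)/11 = 39.4727
Numerator Σ_{t=1}^{10}(z_t−z̄)(z_{t+1}−z̄) = -43.8607
Denominator Σ(z_t−z̄)² = 421.7618
r_1 = -43.8607 / 421.7618 = -0.104

-0.104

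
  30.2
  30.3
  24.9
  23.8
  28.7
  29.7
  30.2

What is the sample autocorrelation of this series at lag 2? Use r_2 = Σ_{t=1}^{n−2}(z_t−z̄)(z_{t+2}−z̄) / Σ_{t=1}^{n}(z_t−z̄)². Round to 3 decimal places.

Mean z̄ = (30.2 + 30.3 + 24.9 + 23.8 + 28.7 + 29.7 + 30.2)/7 = 28.2571
Deviations from mean: 1.9429, 2.0429, -3.3571, -4.4571, 0.4429, 1.4429, 1.9429
Numerator Σ_{t=1}^{5}(z_t−z̄)(z_{t+2}−z̄) = -22.6851
Denominator Σ(z_t−z̄)² = 45.1371
r_2 = -22.6851 / 45.1371 = -0.503

-0.503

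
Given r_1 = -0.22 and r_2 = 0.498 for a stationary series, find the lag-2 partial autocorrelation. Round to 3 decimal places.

0.472

φ_{22} = (r_2 − r_1²) / (1 − r_1²)
r_1² = (-0.22)² = 0.0484
Numerator = 0.498 − 0.0484 = 0.4496; denominator = 1 − 0.0484 = 0.9516
φ_{22} = 0.4496 / 0.9516 = 0.472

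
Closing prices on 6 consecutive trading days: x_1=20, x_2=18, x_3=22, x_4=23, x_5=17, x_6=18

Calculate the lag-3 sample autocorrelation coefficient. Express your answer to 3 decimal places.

0.057

Mean x̄ = (20 + 18 + 22 + 23 + 17 + 18)/6 = 19.6667
Deviations from mean: 0.3333, -1.6667, 2.3333, 3.3333, -2.6667, -1.6667
Numerator Σ_{t=1}^{3}(x_t−x̄)(x_{t+3}−x̄) = 1.6667
Denominator Σ(x_t−x̄)² = 29.3333
r_3 = 1.6667 / 29.3333 = 0.057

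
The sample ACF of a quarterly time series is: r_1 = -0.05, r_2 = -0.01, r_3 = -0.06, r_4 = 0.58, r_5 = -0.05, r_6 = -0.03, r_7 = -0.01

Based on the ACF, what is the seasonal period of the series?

4

The largest autocorrelation is r_4 = 0.58; the remaining lags stay at or below -0.01.
The dominant spike at lag 4 indicates a seasonal period of 4.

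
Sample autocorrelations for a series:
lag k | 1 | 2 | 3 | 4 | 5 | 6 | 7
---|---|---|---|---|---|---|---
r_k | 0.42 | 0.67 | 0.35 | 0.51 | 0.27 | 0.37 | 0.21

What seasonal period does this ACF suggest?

The largest autocorrelation is r_2 = 0.67, with a weaker echo at lag 4 (0.51); the remaining lags stay at or below 0.42.
The dominant spike at lag 2 indicates a seasonal period of 2.

2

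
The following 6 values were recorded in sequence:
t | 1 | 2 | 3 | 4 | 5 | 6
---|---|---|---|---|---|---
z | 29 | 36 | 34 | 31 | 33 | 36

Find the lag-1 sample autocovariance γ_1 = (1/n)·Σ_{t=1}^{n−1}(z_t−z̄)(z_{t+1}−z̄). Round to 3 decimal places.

Mean z̄ = (29 + 36 + 34 + 31 + 33 + 36)/6 = 33.1667
Σ_{t=1}^{5}(z_t−z̄)(z_{t+1}−z̄) = -11.3611
γ_1 = -11.3611 / 6 = -1.894

-1.894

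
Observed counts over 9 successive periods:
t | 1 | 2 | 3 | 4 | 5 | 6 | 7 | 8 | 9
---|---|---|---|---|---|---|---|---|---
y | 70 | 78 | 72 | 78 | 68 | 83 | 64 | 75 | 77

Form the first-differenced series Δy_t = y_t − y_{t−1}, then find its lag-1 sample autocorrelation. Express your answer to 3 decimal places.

First differences Δy: 8, -6, 6, -10, 15, -19, 11, 2
Mean of differences = 0.8750
Numerator Σ(Δy_t−Δȳ)(Δy_{t+1}−Δȳ) = -764.1406
Denominator Σ(Δy_t−Δȳ)² = 940.8750
r_1(Δy) = -764.1406 / 940.8750 = -0.812

-0.812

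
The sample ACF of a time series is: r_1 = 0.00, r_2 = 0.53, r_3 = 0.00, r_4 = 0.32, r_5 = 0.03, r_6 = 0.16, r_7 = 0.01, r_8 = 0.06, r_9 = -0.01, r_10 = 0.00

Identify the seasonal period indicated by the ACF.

2

The largest autocorrelation is r_2 = 0.53, with weaker echoes at lags 4 (0.32) and 6 (0.16); the remaining lags stay at or below 0.06.
The dominant spike at lag 2 indicates a seasonal period of 2.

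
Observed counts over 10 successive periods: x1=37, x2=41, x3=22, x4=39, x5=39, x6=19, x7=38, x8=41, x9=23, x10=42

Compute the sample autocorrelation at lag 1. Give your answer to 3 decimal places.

-0.508

Mean x̄ = (37 + 41 + 22 + 39 + 39 + 19 + 38 + 41 + 23 + 42)/10 = 34.1000
Numerator Σ_{t=1}^{9}(x_t−x̄)(x_{t+1}−x̄) = -369.0100
Denominator Σ(x_t−x̄)² = 726.9000
r_1 = -369.0100 / 726.9000 = -0.508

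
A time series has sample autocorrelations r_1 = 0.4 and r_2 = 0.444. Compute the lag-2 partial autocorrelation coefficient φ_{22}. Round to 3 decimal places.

φ_{22} = (r_2 − r_1²) / (1 − r_1²)
r_1² = (0.4)² = 0.16
Numerator = 0.444 − 0.1600 = 0.2840; denominator = 1 − 0.1600 = 0.8400
φ_{22} = 0.2840 / 0.8400 = 0.338

0.338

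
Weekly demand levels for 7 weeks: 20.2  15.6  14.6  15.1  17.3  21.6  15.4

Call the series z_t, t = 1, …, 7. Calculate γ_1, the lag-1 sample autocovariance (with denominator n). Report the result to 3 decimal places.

Mean z̄ = (20.2 + 15.6 + 14.6 + 15.1 + 17.3 + 21.6 + 15.4)/7 = 17.1143
Deviations: 3.0857, -1.5143, -2.5143, -2.0143, 0.1857, 4.4857, -1.7143
Σ_{t=1}^{6}(z_t−z̄)(z_{t+1}−z̄) = -3.0316
γ_1 = -3.0316 / 7 = -0.433

-0.433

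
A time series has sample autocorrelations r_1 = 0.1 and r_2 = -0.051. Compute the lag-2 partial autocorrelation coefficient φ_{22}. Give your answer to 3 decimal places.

φ_{22} = (r_2 − r_1²) / (1 − r_1²)
r_1² = (0.1)² = 0.01
Numerator = -0.051 − 0.0100 = -0.0610; denominator = 1 − 0.0100 = 0.9900
φ_{22} = -0.0610 / 0.9900 = -0.062

-0.062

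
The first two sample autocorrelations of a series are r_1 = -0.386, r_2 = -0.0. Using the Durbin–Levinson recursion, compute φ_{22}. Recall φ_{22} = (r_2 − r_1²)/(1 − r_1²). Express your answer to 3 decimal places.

-0.175

φ_{22} = (r_2 − r_1²) / (1 − r_1²)
r_1² = (-0.386)² = 0.148996
Numerator = -0.0 − 0.1490 = -0.1490; denominator = 1 − 0.1490 = 0.8510
φ_{22} = -0.1490 / 0.8510 = -0.175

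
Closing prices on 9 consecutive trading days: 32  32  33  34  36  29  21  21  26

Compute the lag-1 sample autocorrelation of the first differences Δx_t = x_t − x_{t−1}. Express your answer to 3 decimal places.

First differences Δx: 0, 1, 1, 2, -7, -8, 0, 5
Mean of differences = -0.7500
Numerator Σ(Δx_t−Δx̄)(Δx_{t+1}−Δx̄) = 36.1875
Denominator Σ(Δx_t−Δx̄)² = 139.5000
r_1(Δx) = 36.1875 / 139.5000 = 0.259

0.259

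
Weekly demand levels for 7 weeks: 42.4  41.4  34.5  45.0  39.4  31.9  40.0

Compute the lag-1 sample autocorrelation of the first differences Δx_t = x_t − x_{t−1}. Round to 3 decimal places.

-0.473

First differences Δx: -1.0, -6.9, 10.5, -5.6, -7.5, 8.1
Mean of differences = -0.4000
Numerator Σ(Δx_t−Δx̄)(Δx_{t+1}−Δx̄) = -147.0600
Denominator Σ(Δx_t−Δx̄)² = 311.1200
r_1(Δx) = -147.0600 / 311.1200 = -0.473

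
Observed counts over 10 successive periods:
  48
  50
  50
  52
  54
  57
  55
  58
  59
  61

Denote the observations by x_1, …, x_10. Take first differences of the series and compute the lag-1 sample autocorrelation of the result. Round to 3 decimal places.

-0.598

First differences Δx: 2, 0, 2, 2, 3, -2, 3, 1, 2
Mean of differences = 1.4444
Numerator Σ(Δx_t−Δx̄)(Δx_{t+1}−Δx̄) = -12.0864
Denominator Σ(Δx_t−Δx̄)² = 20.2222
r_1(Δx) = -12.0864 / 20.2222 = -0.598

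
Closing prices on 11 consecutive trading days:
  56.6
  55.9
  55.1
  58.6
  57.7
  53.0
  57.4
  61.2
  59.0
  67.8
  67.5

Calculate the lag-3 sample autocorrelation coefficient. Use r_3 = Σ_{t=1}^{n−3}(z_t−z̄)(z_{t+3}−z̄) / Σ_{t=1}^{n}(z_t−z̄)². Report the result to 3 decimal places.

Mean z̄ = (56.6 + 55.9 + 55.1 + 58.6 + 57.7 + 53.0 + 57.4 + 61.2 + 59.0 + 67.8 + 67.5)/11 = 59.0727
Numerator Σ_{t=1}^{8}(z_t−z̄)(z_{t+3}−z̄) = 31.2905
Denominator Σ(z_t−z̄)² = 225.4618
r_3 = 31.2905 / 225.4618 = 0.139

0.139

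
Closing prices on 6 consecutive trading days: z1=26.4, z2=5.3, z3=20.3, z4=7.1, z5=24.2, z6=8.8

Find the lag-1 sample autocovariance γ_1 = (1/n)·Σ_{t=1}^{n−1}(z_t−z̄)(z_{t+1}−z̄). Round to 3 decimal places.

Mean z̄ = (26.4 + 5.3 + 20.3 + 7.1 + 24.2 + 8.8)/6 = 15.3500
Σ_{t=1}^{5}(z_t−z̄)(z_{t+1}−z̄) = -332.6175
γ_1 = -332.6175 / 6 = -55.436

-55.436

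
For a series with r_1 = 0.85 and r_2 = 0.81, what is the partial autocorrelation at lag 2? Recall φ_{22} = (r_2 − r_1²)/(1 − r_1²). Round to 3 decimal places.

φ_{22} = (r_2 − r_1²) / (1 − r_1²)
r_1² = (0.85)² = 0.7225
Numerator = 0.81 − 0.7225 = 0.0875; denominator = 1 − 0.7225 = 0.2775
φ_{22} = 0.0875 / 0.2775 = 0.315

0.315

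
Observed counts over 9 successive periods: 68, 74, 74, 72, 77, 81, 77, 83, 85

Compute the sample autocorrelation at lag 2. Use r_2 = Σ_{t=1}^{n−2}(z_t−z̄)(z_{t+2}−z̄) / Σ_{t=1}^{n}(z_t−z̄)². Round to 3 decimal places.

0.188

Mean z̄ = (68 + 74 + 74 + 72 + 77 + 81 + 77 + 83 + 85)/9 = 76.7778
Numerator Σ_{t=1}^{7}(z_t−z̄)(z_{t+2}−z̄) = 45.0123
Denominator Σ(z_t−z̄)² = 239.5556
r_2 = 45.0123 / 239.5556 = 0.188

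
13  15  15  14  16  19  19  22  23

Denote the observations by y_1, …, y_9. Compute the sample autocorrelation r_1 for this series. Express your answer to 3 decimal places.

0.613

Mean ȳ = (13 + 15 + 15 + 14 + 16 + 19 + 19 + 22 + 23)/9 = 17.3333
Numerator Σ_{t=1}^{8}(y_t−ȳ)(y_{t+1}−ȳ) = 62.5556
Denominator Σ(y_t−ȳ)² = 102.0000
r_1 = 62.5556 / 102.0000 = 0.613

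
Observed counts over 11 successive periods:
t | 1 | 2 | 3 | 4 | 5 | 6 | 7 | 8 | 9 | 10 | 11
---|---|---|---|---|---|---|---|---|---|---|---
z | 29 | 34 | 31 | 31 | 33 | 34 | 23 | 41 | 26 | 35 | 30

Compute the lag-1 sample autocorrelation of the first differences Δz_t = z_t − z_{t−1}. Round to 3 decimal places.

First differences Δz: 5, -3, 0, 2, 1, -11, 18, -15, 9, -5
Mean of differences = 0.1000
Numerator Σ(Δz_t−Δz̄)(Δz_{t+1}−Δz̄) = -672.1100
Denominator Σ(Δz_t−Δz̄)² = 814.9000
r_1(Δz) = -672.1100 / 814.9000 = -0.825

-0.825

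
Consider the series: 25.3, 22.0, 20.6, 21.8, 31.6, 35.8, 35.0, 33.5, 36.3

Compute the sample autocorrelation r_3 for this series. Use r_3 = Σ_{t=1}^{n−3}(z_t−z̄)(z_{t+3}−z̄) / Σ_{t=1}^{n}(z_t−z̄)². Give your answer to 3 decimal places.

Mean z̄ = (25.3 + 22.0 + 20.6 + 21.8 + 31.6 + 35.8 + 35.0 + 33.5 + 36.3)/9 = 29.1000
Numerator Σ_{t=1}^{6}(z_t−z̄)(z_{t+3}−z̄) = -30.7900
Denominator Σ(z_t−z̄)² = 347.5400
r_3 = -30.7900 / 347.5400 = -0.089

-0.089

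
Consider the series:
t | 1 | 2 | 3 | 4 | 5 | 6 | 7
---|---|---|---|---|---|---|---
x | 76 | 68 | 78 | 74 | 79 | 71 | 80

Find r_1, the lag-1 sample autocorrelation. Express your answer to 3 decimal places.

-0.602

Mean x̄ = (76 + 68 + 78 + 74 + 79 + 71 + 80)/7 = 75.1429
Deviations from mean: 0.8571, -7.1429, 2.8571, -1.1429, 3.8571, -4.1429, 4.8571
Σ(x_t−x̄)(x_{t+1}−x̄) = (-6.1224) + (-20.4082) + (-3.2653) + (-4.4082) + (-15.9796) + (-20.1224) = -70.3061
Denominator Σ(x_t−x̄)² = 116.8571
r_1 = -70.3061 / 116.8571 = -0.602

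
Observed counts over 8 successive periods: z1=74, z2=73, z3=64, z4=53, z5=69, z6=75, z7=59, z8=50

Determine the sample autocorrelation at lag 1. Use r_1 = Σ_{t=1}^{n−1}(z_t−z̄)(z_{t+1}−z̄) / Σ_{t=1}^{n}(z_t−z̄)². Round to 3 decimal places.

Mean z̄ = (74 + 73 + 64 + 53 + 69 + 75 + 59 + 50)/8 = 64.6250
Σ(z_t−z̄)(z_{t+1}−z̄) = (78.5156) + (-5.2344) + (7.2656) + (-50.8594) + (45.3906) + (-58.3594) + (82.2656) = 98.9844
Denominator Σ(z_t−z̄)² = 665.8750
r_1 = 98.9844 / 665.8750 = 0.149

0.149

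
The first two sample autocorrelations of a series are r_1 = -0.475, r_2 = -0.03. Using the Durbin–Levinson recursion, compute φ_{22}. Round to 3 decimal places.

-0.330

φ_{22} = (r_2 − r_1²) / (1 − r_1²)
r_1² = (-0.475)² = 0.225625
Numerator = -0.03 − 0.2256 = -0.2556; denominator = 1 − 0.2256 = 0.7744
φ_{22} = -0.2556 / 0.7744 = -0.330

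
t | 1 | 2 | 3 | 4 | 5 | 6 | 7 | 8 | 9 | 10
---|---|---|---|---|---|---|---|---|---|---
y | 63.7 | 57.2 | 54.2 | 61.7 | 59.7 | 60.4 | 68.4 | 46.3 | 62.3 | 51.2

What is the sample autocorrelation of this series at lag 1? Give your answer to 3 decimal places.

-0.490

Mean ȳ = (63.7 + 57.2 + 54.2 + 61.7 + 59.7 + 60.4 + 68.4 + 46.3 + 62.3 + 51.2)/10 = 58.5100
Numerator Σ_{t=1}^{9}(y_t−ȳ)(y_{t+1}−ȳ) = -184.9021
Denominator Σ(y_t−ȳ)² = 377.0890
r_1 = -184.9021 / 377.0890 = -0.490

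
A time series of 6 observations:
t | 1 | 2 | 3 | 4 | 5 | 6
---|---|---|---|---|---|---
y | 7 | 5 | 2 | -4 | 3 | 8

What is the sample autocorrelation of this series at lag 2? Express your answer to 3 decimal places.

-0.529

Mean ȳ = (7 + 5 + 2 − 4 + 3 + 8)/6 = 3.5000
Deviations from mean: 3.5000, 1.5000, -1.5000, -7.5000, -0.5000, 4.5000
Σ(y_t−ȳ)(y_{t+2}−ȳ) = (-5.2500) + (-11.2500) + (0.7500) + (-33.7500) = -49.5000
Denominator Σ(y_t−ȳ)² = 93.5000
r_2 = -49.5000 / 93.5000 = -0.529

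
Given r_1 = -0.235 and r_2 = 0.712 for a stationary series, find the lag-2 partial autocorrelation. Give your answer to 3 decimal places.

φ_{22} = (r_2 − r_1²) / (1 − r_1²)
r_1² = (-0.235)² = 0.055225
Numerator = 0.712 − 0.0552 = 0.6568; denominator = 1 − 0.0552 = 0.9448
φ_{22} = 0.6568 / 0.9448 = 0.695

0.695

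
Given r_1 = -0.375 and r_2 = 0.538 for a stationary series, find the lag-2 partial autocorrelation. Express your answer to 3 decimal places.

φ_{22} = (r_2 − r_1²) / (1 − r_1²)
r_1² = (-0.375)² = 0.140625
Numerator = 0.538 − 0.1406 = 0.3974; denominator = 1 − 0.1406 = 0.8594
φ_{22} = 0.3974 / 0.8594 = 0.462

0.462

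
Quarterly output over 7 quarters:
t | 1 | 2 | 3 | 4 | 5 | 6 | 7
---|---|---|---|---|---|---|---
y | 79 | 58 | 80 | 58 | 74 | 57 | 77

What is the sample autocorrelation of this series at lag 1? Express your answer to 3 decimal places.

-0.809

Mean ȳ = (79 + 58 + 80 + 58 + 74 + 57 + 77)/7 = 69.0000
Deviations from mean: 10.0000, -11.0000, 11.0000, -11.0000, 5.0000, -12.0000, 8.0000
Σ(y_t−ȳ)(y_{t+1}−ȳ) = (-110.0000) + (-121.0000) + (-121.0000) + (-55.0000) + (-60.0000) + (-96.0000) = -563.0000
Denominator Σ(y_t−ȳ)² = 696.0000
r_1 = -563.0000 / 696.0000 = -0.809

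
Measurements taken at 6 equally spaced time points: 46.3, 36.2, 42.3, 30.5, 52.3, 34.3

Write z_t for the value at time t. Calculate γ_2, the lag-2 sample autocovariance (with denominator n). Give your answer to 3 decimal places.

Mean z̄ = (46.3 + 36.2 + 42.3 + 30.5 + 52.3 + 34.3)/6 = 40.3167
Σ_{t=1}^{4}(z_t−z̄)(z_{t+2}−z̄) = 135.1094
γ_2 = 135.1094 / 6 = 22.518

22.518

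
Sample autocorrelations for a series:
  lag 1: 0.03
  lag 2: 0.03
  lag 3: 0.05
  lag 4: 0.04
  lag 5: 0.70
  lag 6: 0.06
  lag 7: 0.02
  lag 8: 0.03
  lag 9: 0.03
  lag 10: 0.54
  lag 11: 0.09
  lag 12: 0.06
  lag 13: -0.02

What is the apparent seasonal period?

5

The largest autocorrelation is r_5 = 0.70, with a weaker echo at lag 10 (0.54); the remaining lags stay at or below 0.09.
The dominant spike at lag 5 indicates a seasonal period of 5.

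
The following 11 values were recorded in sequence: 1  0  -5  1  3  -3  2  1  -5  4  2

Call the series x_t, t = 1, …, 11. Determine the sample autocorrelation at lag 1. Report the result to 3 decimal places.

Mean x̄ = (1 + 0 − 5 + 1 + 3 − 3 + 2 + 1 − 5 + 4 + 2)/11 = 0.0909
Numerator Σ_{t=1}^{10}(x_t−x̄)(x_{t+1}−x̄) = -31.8264
Denominator Σ(x_t−x̄)² = 94.9091
r_1 = -31.8264 / 94.9091 = -0.335

-0.335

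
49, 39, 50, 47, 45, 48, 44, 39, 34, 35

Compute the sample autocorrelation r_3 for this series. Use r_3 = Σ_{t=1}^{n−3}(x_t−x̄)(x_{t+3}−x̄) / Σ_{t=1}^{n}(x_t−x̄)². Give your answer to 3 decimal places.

-0.019

Mean x̄ = (49 + 39 + 50 + 47 + 45 + 48 + 44 + 39 + 34 + 35)/10 = 43.0000
Σ(x_t−x̄)(x_{t+3}−x̄) = (24.0000) + (-8.0000) + (35.0000) + (4.0000) + (-8.0000) + (-45.0000) + (-8.0000) = -6.0000
Denominator Σ(x_t−x̄)² = 308.0000
r_3 = -6.0000 / 308.0000 = -0.019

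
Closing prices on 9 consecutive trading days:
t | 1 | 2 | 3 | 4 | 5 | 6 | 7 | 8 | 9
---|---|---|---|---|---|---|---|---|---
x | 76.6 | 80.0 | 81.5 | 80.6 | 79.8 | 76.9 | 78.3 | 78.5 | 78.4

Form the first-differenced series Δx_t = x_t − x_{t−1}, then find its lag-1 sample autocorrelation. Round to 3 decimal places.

0.130

First differences Δx: 3.4, 1.5, -0.9, -0.8, -2.9, 1.4, 0.2, -0.1
Mean of differences = 0.2250
Numerator Σ(Δx_t−Δx̄)(Δx_{t+1}−Δx̄) = 3.2769
Denominator Σ(Δx_t−Δx̄)² = 25.2750
r_1(Δx) = 3.2769 / 25.2750 = 0.130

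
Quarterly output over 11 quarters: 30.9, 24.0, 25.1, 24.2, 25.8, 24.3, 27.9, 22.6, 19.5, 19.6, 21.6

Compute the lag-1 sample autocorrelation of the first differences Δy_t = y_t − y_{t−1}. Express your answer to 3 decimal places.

-0.254

First differences Δy: -6.9, 1.1, -0.9, 1.6, -1.5, 3.6, -5.3, -3.1, 0.1, 2.0
Mean of differences = -0.9300
Numerator Σ(Δy_t−Δȳ)(Δy_{t+1}−Δȳ) = -25.5369
Denominator Σ(Δy_t−Δȳ)² = 100.4610
r_1(Δy) = -25.5369 / 100.4610 = -0.254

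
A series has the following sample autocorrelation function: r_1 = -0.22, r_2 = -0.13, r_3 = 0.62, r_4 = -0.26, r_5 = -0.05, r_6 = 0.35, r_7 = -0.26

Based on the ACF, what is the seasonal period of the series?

The largest autocorrelation is r_3 = 0.62, with a weaker echo at lag 6 (0.35); the remaining lags stay at or below -0.05.
The dominant spike at lag 3 indicates a seasonal period of 3.

3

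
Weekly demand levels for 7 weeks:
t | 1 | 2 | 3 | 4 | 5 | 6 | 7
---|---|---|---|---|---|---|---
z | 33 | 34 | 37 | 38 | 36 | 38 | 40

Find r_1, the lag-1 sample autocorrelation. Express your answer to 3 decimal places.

0.335

Mean z̄ = (33 + 34 + 37 + 38 + 36 + 38 + 40)/7 = 36.5714
Deviations from mean: -3.5714, -2.5714, 0.4286, 1.4286, -0.5714, 1.4286, 3.4286
Numerator Σ_{t=1}^{6}(z_t−z̄)(z_{t+1}−z̄) = 11.9592
Denominator Σ(z_t−z̄)² = 35.7143
r_1 = 11.9592 / 35.7143 = 0.335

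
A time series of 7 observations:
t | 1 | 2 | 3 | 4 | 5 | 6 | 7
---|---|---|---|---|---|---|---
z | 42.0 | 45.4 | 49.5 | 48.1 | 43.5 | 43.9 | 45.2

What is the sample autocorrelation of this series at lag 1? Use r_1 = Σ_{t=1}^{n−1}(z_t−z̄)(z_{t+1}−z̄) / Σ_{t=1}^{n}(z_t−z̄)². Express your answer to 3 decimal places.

0.221

Mean z̄ = (42.0 + 45.4 + 49.5 + 48.1 + 43.5 + 43.9 + 45.2)/7 = 45.3714
Deviations from mean: -3.3714, 0.0286, 4.1286, 2.7286, -1.8714, -1.4714, -0.1714
Numerator Σ_{t=1}^{6}(z_t−z̄)(z_{t+1}−z̄) = 9.1863
Denominator Σ(z_t−z̄)² = 41.5543
r_1 = 9.1863 / 41.5543 = 0.221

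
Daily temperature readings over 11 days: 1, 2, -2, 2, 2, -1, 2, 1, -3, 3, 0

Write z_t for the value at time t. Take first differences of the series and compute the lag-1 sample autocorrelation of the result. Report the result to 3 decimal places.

-0.619

First differences Δz: 1, -4, 4, 0, -3, 3, -1, -4, 6, -3
Mean of differences = -0.1000
Numerator Σ(Δz_t−Δz̄)(Δz_{t+1}−Δz̄) = -69.9100
Denominator Σ(Δz_t−Δz̄)² = 112.9000
r_1(Δz) = -69.9100 / 112.9000 = -0.619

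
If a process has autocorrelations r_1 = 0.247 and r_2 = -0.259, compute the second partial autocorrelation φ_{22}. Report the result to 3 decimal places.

φ_{22} = (r_2 − r_1²) / (1 − r_1²)
r_1² = (0.247)² = 0.061009
Numerator = -0.259 − 0.0610 = -0.3200; denominator = 1 − 0.0610 = 0.9390
φ_{22} = -0.3200 / 0.9390 = -0.341

-0.341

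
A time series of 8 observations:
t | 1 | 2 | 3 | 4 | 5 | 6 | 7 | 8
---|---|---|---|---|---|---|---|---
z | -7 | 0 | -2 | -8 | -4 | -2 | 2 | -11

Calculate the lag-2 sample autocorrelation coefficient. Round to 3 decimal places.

Mean z̄ = (-7 + 0 − 2 − 8 − 4 − 2 + 2 − 11)/8 = -4.0000
Σ(z_t−z̄)(z_{t+2}−z̄) = (-6.0000) + (-16.0000) + (0.0000) + (-8.0000) + (0.0000) + (-14.0000) = -44.0000
Denominator Σ(z_t−z̄)² = 134.0000
r_2 = -44.0000 / 134.0000 = -0.328

-0.328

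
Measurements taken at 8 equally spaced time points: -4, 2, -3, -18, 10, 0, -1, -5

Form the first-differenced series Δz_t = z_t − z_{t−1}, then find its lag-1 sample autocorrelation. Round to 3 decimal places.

First differences Δz: 6, -5, -15, 28, -10, -1, -4
Mean of differences = -0.1429
Numerator Σ(Δz_t−Δz̄)(Δz_{t+1}−Δz̄) = -641.4490
Denominator Σ(Δz_t−Δz̄)² = 1186.8571
r_1(Δz) = -641.4490 / 1186.8571 = -0.540

-0.540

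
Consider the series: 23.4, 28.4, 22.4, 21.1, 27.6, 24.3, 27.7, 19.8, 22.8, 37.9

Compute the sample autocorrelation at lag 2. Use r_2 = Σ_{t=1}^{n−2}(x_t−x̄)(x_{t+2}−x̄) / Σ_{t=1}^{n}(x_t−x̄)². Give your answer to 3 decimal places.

Mean x̄ = (23.4 + 28.4 + 22.4 + 21.1 + 27.6 + 24.3 + 27.7 + 19.8 + 22.8 + 37.9)/10 = 25.5400
Numerator Σ_{t=1}^{8}(x_t−x̄)(x_{t+2}−x̄) = -72.2392
Denominator Σ(x_t−x̄)² = 246.0040
r_2 = -72.2392 / 246.0040 = -0.294

-0.294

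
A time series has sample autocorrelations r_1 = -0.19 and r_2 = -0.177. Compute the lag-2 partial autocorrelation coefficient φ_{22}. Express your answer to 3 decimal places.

φ_{22} = (r_2 − r_1²) / (1 − r_1²)
r_1² = (-0.19)² = 0.0361
Numerator = -0.177 − 0.0361 = -0.2131; denominator = 1 − 0.0361 = 0.9639
φ_{22} = -0.2131 / 0.9639 = -0.221

-0.221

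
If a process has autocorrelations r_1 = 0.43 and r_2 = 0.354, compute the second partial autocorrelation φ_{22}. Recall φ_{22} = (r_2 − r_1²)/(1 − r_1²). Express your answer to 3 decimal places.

0.207

φ_{22} = (r_2 − r_1²) / (1 − r_1²)
r_1² = (0.43)² = 0.1849
Numerator = 0.354 − 0.1849 = 0.1691; denominator = 1 − 0.1849 = 0.8151
φ_{22} = 0.1691 / 0.8151 = 0.207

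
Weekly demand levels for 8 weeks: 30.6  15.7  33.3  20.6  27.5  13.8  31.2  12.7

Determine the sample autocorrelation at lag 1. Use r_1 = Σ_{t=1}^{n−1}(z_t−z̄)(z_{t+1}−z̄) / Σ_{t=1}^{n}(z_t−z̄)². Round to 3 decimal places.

-0.735

Mean z̄ = (30.6 + 15.7 + 33.3 + 20.6 + 27.5 + 13.8 + 31.2 + 12.7)/8 = 23.1750
Deviations from mean: 7.4250, -7.4750, 10.1250, -2.5750, 4.3250, -9.3750, 8.0250, -10.4750
Σ(z_t−z̄)(z_{t+1}−z̄) = (-55.5019) + (-75.6844) + (-26.0719) + (-11.1369) + (-40.5469) + (-75.2344) + (-84.0619) = -368.2381
Denominator Σ(z_t−z̄)² = 500.8750
r_1 = -368.2381 / 500.8750 = -0.735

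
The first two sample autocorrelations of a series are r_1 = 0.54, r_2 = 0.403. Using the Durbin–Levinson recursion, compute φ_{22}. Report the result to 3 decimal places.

0.157

φ_{22} = (r_2 − r_1²) / (1 − r_1²)
r_1² = (0.54)² = 0.2916
Numerator = 0.403 − 0.2916 = 0.1114; denominator = 1 − 0.2916 = 0.7084
φ_{22} = 0.1114 / 0.7084 = 0.157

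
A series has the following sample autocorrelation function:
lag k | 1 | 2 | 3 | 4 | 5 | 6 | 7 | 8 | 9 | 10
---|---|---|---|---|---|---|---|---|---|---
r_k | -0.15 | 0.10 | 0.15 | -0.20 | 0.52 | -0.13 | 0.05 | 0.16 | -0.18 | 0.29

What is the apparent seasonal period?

The largest autocorrelation is r_5 = 0.52, with a weaker echo at lag 10 (0.29); the remaining lags stay at or below 0.16.
The dominant spike at lag 5 indicates a seasonal period of 5.

5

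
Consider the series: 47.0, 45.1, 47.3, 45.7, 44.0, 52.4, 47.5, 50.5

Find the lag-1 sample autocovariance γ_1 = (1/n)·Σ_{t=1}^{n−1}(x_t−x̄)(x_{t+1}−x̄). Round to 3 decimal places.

Mean x̄ = (47.0 + 45.1 + 47.3 + 45.7 + 44.0 + 52.4 + 47.5 + 50.5)/8 = 47.4375
Σ_{t=1}^{7}(x_t−x̄)(x_{t+1}−x̄) = -9.0014
γ_1 = -9.0014 / 8 = -1.125

-1.125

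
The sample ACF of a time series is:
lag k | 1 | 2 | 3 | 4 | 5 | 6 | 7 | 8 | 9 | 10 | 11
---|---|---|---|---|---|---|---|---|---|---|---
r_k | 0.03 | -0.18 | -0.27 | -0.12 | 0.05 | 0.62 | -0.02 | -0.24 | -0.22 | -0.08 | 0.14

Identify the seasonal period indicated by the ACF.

6

The largest autocorrelation is r_6 = 0.62; the remaining lags stay at or below 0.14.
The dominant spike at lag 6 indicates a seasonal period of 6.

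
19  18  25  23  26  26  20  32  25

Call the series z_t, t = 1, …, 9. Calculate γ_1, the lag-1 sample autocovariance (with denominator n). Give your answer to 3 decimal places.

-0.734

Mean z̄ = (19 + 18 + 25 + 23 + 26 + 26 + 20 + 32 + 25)/9 = 23.7778
Σ_{t=1}^{8}(z_t−z̄)(z_{t+1}−z̄) = -6.6049
γ_1 = -6.6049 / 9 = -0.734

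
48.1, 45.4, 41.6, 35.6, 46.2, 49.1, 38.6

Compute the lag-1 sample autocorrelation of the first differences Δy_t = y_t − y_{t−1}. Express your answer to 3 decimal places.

First differences Δy: -2.7, -3.8, -6.0, 10.6, 2.9, -10.5
Mean of differences = -1.5833
Numerator Σ(Δy_t−Δȳ)(Δy_{t+1}−Δȳ) = -26.8986
Denominator Σ(Δy_t−Δȳ)² = 273.7083
r_1(Δy) = -26.8986 / 273.7083 = -0.098

-0.098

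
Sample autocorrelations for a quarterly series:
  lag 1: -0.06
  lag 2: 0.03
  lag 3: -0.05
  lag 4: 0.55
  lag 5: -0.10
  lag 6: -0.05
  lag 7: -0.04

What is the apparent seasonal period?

4

The largest autocorrelation is r_4 = 0.55; the remaining lags stay at or below 0.03.
The dominant spike at lag 4 indicates a seasonal period of 4.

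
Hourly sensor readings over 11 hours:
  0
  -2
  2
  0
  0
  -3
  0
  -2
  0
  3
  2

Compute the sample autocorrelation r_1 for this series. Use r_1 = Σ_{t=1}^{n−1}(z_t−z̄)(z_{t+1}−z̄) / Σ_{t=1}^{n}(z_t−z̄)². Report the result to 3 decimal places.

0.059

Mean z̄ = (0 − 2 + 2 + 0 + 0 − 3 + 0 − 2 + 0 + 3 + 2)/11 = 0.0000
Numerator Σ_{t=1}^{10}(z_t−z̄)(z_{t+1}−z̄) = 2.0000
Denominator Σ(z_t−z̄)² = 34.0000
r_1 = 2.0000 / 34.0000 = 0.059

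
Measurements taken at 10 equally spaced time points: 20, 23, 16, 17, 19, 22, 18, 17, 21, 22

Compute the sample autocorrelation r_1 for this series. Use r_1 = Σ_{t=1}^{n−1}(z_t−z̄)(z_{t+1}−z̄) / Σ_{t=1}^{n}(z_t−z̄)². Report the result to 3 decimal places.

-0.032

Mean z̄ = (20 + 23 + 16 + 17 + 19 + 22 + 18 + 17 + 21 + 22)/10 = 19.5000
Numerator Σ_{t=1}^{9}(z_t−z̄)(z_{t+1}−z̄) = -1.7500
Denominator Σ(z_t−z̄)² = 54.5000
r_1 = -1.7500 / 54.5000 = -0.032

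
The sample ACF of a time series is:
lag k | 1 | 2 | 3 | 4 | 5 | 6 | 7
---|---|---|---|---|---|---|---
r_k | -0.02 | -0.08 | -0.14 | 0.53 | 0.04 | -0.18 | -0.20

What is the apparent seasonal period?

4

The largest autocorrelation is r_4 = 0.53; the remaining lags stay at or below 0.04.
The dominant spike at lag 4 indicates a seasonal period of 4.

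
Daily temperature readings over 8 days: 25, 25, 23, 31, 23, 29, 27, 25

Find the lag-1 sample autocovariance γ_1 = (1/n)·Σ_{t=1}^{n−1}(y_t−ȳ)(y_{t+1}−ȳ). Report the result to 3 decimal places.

Mean ȳ = (25 + 25 + 23 + 31 + 23 + 29 + 27 + 25)/8 = 26.0000
Deviations: -1.0000, -1.0000, -3.0000, 5.0000, -3.0000, 3.0000, 1.0000, -1.0000
Σ_{t=1}^{7}(y_t−ȳ)(y_{t+1}−ȳ) = -33.0000
γ_1 = -33.0000 / 8 = -4.125

-4.125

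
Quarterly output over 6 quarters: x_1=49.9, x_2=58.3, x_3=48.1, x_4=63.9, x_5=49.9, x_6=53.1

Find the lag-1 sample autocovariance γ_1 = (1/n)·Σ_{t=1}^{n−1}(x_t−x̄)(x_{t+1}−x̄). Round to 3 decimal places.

Mean x̄ = (49.9 + 58.3 + 48.1 + 63.9 + 49.9 + 53.1)/6 = 53.8667
Σ_{t=1}^{5}(x_t−x̄)(x_{t+1}−x̄) = -137.7678
γ_1 = -137.7678 / 6 = -22.961

-22.961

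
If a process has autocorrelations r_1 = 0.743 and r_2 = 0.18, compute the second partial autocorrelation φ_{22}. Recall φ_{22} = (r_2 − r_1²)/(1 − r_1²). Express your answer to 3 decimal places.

-0.831

φ_{22} = (r_2 − r_1²) / (1 − r_1²)
r_1² = (0.743)² = 0.552049
Numerator = 0.18 − 0.5520 = -0.3720; denominator = 1 − 0.5520 = 0.4480
φ_{22} = -0.3720 / 0.4480 = -0.831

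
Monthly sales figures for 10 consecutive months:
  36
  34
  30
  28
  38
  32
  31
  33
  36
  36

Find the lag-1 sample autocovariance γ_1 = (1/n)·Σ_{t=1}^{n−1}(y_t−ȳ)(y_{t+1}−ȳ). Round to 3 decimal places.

Mean ȳ = (36 + 34 + 30 + 28 + 38 + 32 + 31 + 33 + 36 + 36)/10 = 33.4000
Σ_{t=1}^{9}(y_t−ȳ)(y_{t+1}−ȳ) = -3.3600
γ_1 = -3.3600 / 10 = -0.336

-0.336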